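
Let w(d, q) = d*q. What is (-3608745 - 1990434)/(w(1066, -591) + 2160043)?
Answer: -5599179/1530037 ≈ -3.6595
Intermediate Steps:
(-3608745 - 1990434)/(w(1066, -591) + 2160043) = (-3608745 - 1990434)/(1066*(-591) + 2160043) = -5599179/(-630006 + 2160043) = -5599179/1530037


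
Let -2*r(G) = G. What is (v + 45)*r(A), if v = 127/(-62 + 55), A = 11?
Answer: -1034/7 ≈ -147.71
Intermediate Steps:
r(G) = -G/2
v = -127/7 (v = 127/(-7) = 127*(-1/7) = -127/7 ≈ -18.143)
(v + 45)*r(A) = (-127/7 + 45)*(-1/2*11) = (188/7)*(-11/2) = -1034/7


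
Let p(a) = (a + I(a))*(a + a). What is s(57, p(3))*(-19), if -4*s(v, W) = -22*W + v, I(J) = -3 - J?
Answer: 8607/4 ≈ 2151.8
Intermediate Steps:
p(a) = -6*a (p(a) = (a + (-3 - a))*(a + a) = -6*a)
s(v, W) = -v/4 + 11*W/2 (s(v, W) = -(-22*W + v)/4 = -(v - 22*W)/4 = -v/4 + 11*W/2)
s(57, p(3))*(-19) = (-¼*57 + 11*(-6*3)/2)*(-19) = (-57/4 + (11/2)*(-18))*(-19) = (-57/4 - 99)*(-19) = -453/4*(-19) = 8607/4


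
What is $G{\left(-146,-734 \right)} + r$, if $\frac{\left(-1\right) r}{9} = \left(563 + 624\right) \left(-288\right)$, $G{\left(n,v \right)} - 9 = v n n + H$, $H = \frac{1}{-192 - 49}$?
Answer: $- \frac{3029184672}{241} \approx -1.2569 \cdot 10^{7}$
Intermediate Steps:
$H = - \frac{1}{241}$ ($H = \frac{1}{-241} = - \frac{1}{241} \approx -0.0041494$)
$G{\left(n,v \right)} = \frac{2168}{241} + v n^{2}$ ($G{\left(n,v \right)} = 9 + \left(v n n - \frac{1}{241}\right) = 9 + \left(n v n - \frac{1}{241}\right) = 9 + \left(v n^{2} - \frac{1}{241}\right) = 9 + \left(- \frac{1}{241} + v n^{2}\right) = \frac{2168}{241} + v n^{2}$)
$r = 3076704$ ($r = - 9 \left(563 + 624\right) \left(-288\right) = - 9 \cdot 1187 \left(-288\right) = \left(-9\right) \left(-341856\right) = 3076704$)
$G{\left(-146,-734 \right)} + r = \left(\frac{2168}{241} - 734 \left(-146\right)^{2}\right) + 3076704 = \left(\frac{2168}{241} - 15645944\right) + 3076704 = - \frac{3770670336}{241} + 3076704 = - \frac{3029184672}{241}$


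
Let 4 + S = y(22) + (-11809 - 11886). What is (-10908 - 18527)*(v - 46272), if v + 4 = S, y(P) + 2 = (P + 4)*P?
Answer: 2042936175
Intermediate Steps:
y(P) = -2 + P*(4 + P) (y(P) = -2 + (P + 4)*P = -2 + (4 + P)*P = -2 + P*(4 + P))
S = -23129 (S = -4 + ((-2 + 22² + 4*22) + (-11809 - 11886)) = -4 + ((-2 + 484 + 88) - 23695) = -4 + (570 - 23695) = -4 - 23125 = -23129)
v = -23133 (v = -4 - 23129 = -23133)
(-10908 - 18527)*(v - 46272) = (-10908 - 18527)*(-23133 - 46272) = -29435*(-69405) = 2042936175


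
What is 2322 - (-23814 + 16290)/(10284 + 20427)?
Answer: 23772822/10237 ≈ 2322.2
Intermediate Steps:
2322 - (-23814 + 16290)/(10284 + 20427) = 2322 - (-7524)/30711 = 2322 - 1*(-2508/10237) = 2322 + 2508/10237 = 23772822/10237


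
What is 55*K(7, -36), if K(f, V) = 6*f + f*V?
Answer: -11550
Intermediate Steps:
K(f, V) = 6*f + V*f
55*K(7, -36) = 55*(7*(6 - 36)) = 55*(7*(-30)) = 55*(-210) = -11550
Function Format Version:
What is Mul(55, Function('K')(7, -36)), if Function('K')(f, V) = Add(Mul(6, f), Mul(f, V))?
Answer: -11550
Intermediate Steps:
Function('K')(f, V) = Add(Mul(6, f), Mul(V, f))
Mul(55, Function('K')(7, -36)) = Mul(55, Mul(7, Add(6, -36))) = Mul(55, Mul(7, -30)) = Mul(55, -210) = -11550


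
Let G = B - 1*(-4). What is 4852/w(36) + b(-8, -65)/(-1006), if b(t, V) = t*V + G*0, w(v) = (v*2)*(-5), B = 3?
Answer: -633539/45270 ≈ -13.995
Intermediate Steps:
w(v) = -10*v (w(v) = (2*v)*(-5) = -10*v)
G = 7 (G = 3 - 1*(-4) = 3 + 4 = 7)
b(t, V) = V*t (b(t, V) = t*V + 7*0 = V*t + 0 = V*t)
4852/w(36) + b(-8, -65)/(-1006) = 4852/((-10*36)) - 65*(-8)/(-1006) = 4852/(-360) + 520*(-1/1006) = 4852*(-1/360) - 260/503 = -1213/90 - 260/503 = -633539/45270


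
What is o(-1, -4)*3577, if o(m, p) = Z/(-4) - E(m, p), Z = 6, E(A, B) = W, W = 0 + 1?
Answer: -17885/2 ≈ -8942.5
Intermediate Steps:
W = 1
E(A, B) = 1
o(m, p) = -5/2 (o(m, p) = 6/(-4) - 1*1 = 6*(-¼) - 1 = -3/2 - 1 = -5/2)
o(-1, -4)*3577 = -5/2*3577 = -17885/2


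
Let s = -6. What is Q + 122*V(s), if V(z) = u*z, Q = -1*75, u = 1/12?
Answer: -136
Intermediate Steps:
u = 1/12 ≈ 0.083333
Q = -75
V(z) = z/12
Q + 122*V(s) = -75 + 122*((1/12)*(-6)) = -75 + 122*(-½) = -75 - 61 = -136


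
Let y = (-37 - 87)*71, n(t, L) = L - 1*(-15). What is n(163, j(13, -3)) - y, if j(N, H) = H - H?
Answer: 8819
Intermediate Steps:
j(N, H) = 0
n(t, L) = 15 + L (n(t, L) = L + 15 = 15 + L)
y = -8804 (y = -124*71 = -8804)
n(163, j(13, -3)) - y = (15 + 0) - 1*(-8804) = 15 + 8804 = 8819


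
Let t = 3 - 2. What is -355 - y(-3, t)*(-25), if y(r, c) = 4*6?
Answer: 245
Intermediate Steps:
t = 1
y(r, c) = 24
-355 - y(-3, t)*(-25) = -355 - 24*(-25) = -355 - 1*(-600) = -355 + 600 = 245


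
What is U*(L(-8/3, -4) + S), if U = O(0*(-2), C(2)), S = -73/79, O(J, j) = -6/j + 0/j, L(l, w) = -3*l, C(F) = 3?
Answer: -1118/79 ≈ -14.152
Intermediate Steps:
O(J, j) = -6/j (O(J, j) = -6/j + 0 = -6/j)
S = -73/79 (S = -73*1/79 = -73/79 ≈ -0.92405)
U = -2 (U = -6/3 = -6*1/3 = -2)
U*(L(-8/3, -4) + S) = -2*(-(-24)/3 - 73/79) = -2*(-3*(-8/3) - 73/79) = -2*(8 - 73/79) = -2*559/79 = -1118/79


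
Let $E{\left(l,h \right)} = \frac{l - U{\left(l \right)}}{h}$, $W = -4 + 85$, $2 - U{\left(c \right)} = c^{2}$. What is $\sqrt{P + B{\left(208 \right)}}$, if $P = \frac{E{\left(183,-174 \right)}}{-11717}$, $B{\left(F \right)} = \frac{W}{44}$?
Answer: $\frac{\sqrt{934174031971191}}{22426338} \approx 1.3629$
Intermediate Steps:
$U{\left(c \right)} = 2 - c^{2}$
$W = 81$
$E{\left(l,h \right)} = \frac{-2 + l + l^{2}}{h}$ ($E{\left(l,h \right)} = \frac{l - \left(2 - l^{2}\right)}{h} = \frac{l + \left(-2 + l^{2}\right)}{h} = \frac{-2 + l + l^{2}}{h}$)
$B{\left(F \right)} = \frac{81}{44}$
$P = \frac{16835}{1019379}$ ($P = \frac{\frac{1}{-174} \left(-2 + 183 + 183^{2}\right)}{-11717} = - \frac{-2 + 183 + 33489}{174} \left(- \frac{1}{11717}\right) = \left(- \frac{1}{174}\right) 33670 \left(- \frac{1}{11717}\right) = \left(- \frac{16835}{87}\right) \left(- \frac{1}{11717}\right) = \frac{16835}{1019379} \approx 0.016515$)
$\sqrt{P + B{\left(208 \right)}} = \sqrt{\frac{16835}{1019379} + \frac{81}{44}} = \sqrt{\frac{83310439}{44852676}} = \frac{\sqrt{934174031971191}}{22426338}$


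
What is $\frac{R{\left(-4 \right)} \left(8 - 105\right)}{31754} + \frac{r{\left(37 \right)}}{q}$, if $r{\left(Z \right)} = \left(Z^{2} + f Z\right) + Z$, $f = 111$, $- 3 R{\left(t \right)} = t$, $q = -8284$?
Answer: $- \frac{264196799}{394575204} \approx -0.66957$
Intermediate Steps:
$R{\left(t \right)} = - \frac{t}{3}$
$r{\left(Z \right)} = Z^{2} + 112 Z$ ($r{\left(Z \right)} = \left(Z^{2} + 111 Z\right) + Z = Z^{2} + 112 Z$)
$\frac{R{\left(-4 \right)} \left(8 - 105\right)}{31754} + \frac{r{\left(37 \right)}}{q} = \frac{\left(- \frac{1}{3}\right) \left(-4\right) \left(8 - 105\right)}{31754} + \frac{37 \left(112 + 37\right)}{-8284} = \frac{4}{3} \left(-97\right) \frac{1}{31754} + 37 \cdot 149 \left(- \frac{1}{8284}\right) = \left(- \frac{388}{3}\right) \frac{1}{31754} + 5513 \left(- \frac{1}{8284}\right) = - \frac{194}{47631} - \frac{5513}{8284} = - \frac{264196799}{394575204}$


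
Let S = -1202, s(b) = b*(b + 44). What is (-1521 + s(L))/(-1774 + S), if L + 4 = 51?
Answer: -689/744 ≈ -0.92607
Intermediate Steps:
L = 47 (L = -4 + 51 = 47)
s(b) = b*(44 + b)
(-1521 + s(L))/(-1774 + S) = (-1521 + 47*(44 + 47))/(-1774 - 1202) = (-1521 + 47*91)/(-2976) = (-1521 + 4277)*(-1/2976) = 2756*(-1/2976) = -689/744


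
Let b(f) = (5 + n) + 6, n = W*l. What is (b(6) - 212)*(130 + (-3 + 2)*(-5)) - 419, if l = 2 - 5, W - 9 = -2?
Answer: -30389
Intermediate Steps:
W = 7 (W = 9 - 2 = 7)
l = -3
n = -21 (n = 7*(-3) = -21)
b(f) = -10 (b(f) = (5 - 21) + 6 = -16 + 6 = -10)
(b(6) - 212)*(130 + (-3 + 2)*(-5)) - 419 = (-10 - 212)*(130 + (-3 + 2)*(-5)) - 419 = -222*(130 - 1*(-5)) - 419 = -222*(130 + 5) - 419 = -222*135 - 419 = -29970 - 419 = -30389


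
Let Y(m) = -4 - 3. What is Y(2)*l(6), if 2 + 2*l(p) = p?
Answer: -14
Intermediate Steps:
l(p) = -1 + p/2
Y(m) = -7
Y(2)*l(6) = -7*(-1 + (½)*6) = -7*(-1 + 3) = -7*2 = -14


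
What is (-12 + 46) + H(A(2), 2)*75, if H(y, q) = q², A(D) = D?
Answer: 334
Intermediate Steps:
(-12 + 46) + H(A(2), 2)*75 = (-12 + 46) + 2²*75 = 34 + 4*75 = 34 + 300 = 334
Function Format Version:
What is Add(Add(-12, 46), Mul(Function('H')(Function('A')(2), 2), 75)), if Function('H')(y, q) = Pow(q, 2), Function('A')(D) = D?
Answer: 334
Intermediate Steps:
Add(Add(-12, 46), Mul(Function('H')(Function('A')(2), 2), 75)) = Add(Add(-12, 46), Mul(Pow(2, 2), 75)) = Add(34, Mul(4, 75)) = Add(34, 300) = 334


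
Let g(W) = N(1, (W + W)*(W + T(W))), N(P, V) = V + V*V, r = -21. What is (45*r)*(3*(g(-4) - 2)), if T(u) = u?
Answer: -11787930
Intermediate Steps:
N(P, V) = V + V²
g(W) = 4*W²*(1 + 4*W²) (g(W) = ((W + W)*(W + W))*(1 + (W + W)*(W + W)) = ((2*W)*(2*W))*(1 + (2*W)*(2*W)) = (4*W²)*(1 + 4*W²) = 4*W²*(1 + 4*W²))
(45*r)*(3*(g(-4) - 2)) = (45*(-21))*(3*((-4)²*(4 + 16*(-4)²) - 2)) = -2835*(16*(4 + 16*16) - 2) = -2835*(16*(4 + 256) - 2) = -2835*(16*260 - 2) = -2835*(4160 - 2) = -2835*4158 = -945*12474 = -11787930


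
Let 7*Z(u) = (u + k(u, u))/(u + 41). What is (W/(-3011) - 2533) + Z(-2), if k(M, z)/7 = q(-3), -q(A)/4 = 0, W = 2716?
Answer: -2082881089/822003 ≈ -2533.9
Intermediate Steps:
q(A) = 0 (q(A) = -4*0 = 0)
k(M, z) = 0 (k(M, z) = 7*0 = 0)
Z(u) = u/(7*(41 + u)) (Z(u) = ((u + 0)/(u + 41))/7 = (u/(41 + u))/7 = u/(7*(41 + u)))
(W/(-3011) - 2533) + Z(-2) = (2716/(-3011) - 2533) + (⅐)*(-2)/(41 - 2) = (2716*(-1/3011) - 2533) + (⅐)*(-2)/39 = (-2716/3011 - 2533) + (⅐)*(-2)*(1/39) = -7629579/3011 - 2/273 = -2082881089/822003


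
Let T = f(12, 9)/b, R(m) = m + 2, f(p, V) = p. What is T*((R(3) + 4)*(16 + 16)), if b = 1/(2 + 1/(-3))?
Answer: 5760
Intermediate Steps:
b = ⅗ (b = 1/(2 - ⅓) = 1/(5/3) = ⅗ ≈ 0.60000)
R(m) = 2 + m
T = 20 (T = 12/(⅗) = (5/3)*12 = 20)
T*((R(3) + 4)*(16 + 16)) = 20*(((2 + 3) + 4)*(16 + 16)) = 20*((5 + 4)*32) = 20*(9*32) = 20*288 = 5760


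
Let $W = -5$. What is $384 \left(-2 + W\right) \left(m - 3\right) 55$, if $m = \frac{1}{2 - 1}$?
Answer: $295680$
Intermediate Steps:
$m = 1$ ($m = 1^{-1} = 1$)
$384 \left(-2 + W\right) \left(m - 3\right) 55 = 384 \left(-2 - 5\right) \left(1 - 3\right) 55 = 384 \left(-7\right) \left(-2\right) 55 = 384 \cdot 14 \cdot 55 = 384 \cdot 770 = 295680$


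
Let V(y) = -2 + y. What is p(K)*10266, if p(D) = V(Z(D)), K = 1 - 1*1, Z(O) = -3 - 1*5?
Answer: -102660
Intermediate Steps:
Z(O) = -8 (Z(O) = -3 - 5 = -8)
K = 0 (K = 1 - 1 = 0)
p(D) = -10 (p(D) = -2 - 8 = -10)
p(K)*10266 = -10*10266 = -102660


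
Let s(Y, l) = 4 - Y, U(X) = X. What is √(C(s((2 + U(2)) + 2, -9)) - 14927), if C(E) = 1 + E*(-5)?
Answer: 2*I*√3729 ≈ 122.13*I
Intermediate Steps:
C(E) = 1 - 5*E
√(C(s((2 + U(2)) + 2, -9)) - 14927) = √((1 - 5*(4 - ((2 + 2) + 2))) - 14927) = √((1 - 5*(4 - (4 + 2))) - 14927) = √((1 - 5*(4 - 1*6)) - 14927) = √((1 - 5*(4 - 6)) - 14927) = √((1 - 5*(-2)) - 14927) = √((1 + 10) - 14927) = √(11 - 14927) = √(-14916) = 2*I*√3729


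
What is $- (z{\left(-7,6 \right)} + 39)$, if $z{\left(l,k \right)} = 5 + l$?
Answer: $-37$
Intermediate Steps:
$- (z{\left(-7,6 \right)} + 39) = - (\left(5 - 7\right) + 39) = - (-2 + 39) = \left(-1\right) 37 = -37$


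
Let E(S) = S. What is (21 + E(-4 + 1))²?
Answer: 324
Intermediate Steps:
(21 + E(-4 + 1))² = (21 + (-4 + 1))² = (21 - 3)² = 18² = 324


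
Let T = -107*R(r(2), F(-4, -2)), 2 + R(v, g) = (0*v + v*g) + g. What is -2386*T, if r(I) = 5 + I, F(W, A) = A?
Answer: -4595436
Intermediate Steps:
R(v, g) = -2 + g + g*v (R(v, g) = -2 + ((0*v + v*g) + g) = -2 + ((0 + g*v) + g) = -2 + (g*v + g) = -2 + (g + g*v) = -2 + g + g*v)
T = 1926 (T = -107*(-2 - 2 - 2*(5 + 2)) = -107*(-2 - 2 - 2*7) = -107*(-2 - 2 - 14) = -107*(-18) = 1926)
-2386*T = -2386*1926 = -4595436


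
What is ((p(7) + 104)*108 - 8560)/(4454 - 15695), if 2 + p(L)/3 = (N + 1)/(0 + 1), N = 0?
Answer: -2348/11241 ≈ -0.20888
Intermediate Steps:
p(L) = -3 (p(L) = -6 + 3*((0 + 1)/(0 + 1)) = -6 + 3*(1/1) = -6 + 3*(1*1) = -6 + 3*1 = -6 + 3 = -3)
((p(7) + 104)*108 - 8560)/(4454 - 15695) = ((-3 + 104)*108 - 8560)/(4454 - 15695) = (101*108 - 8560)/(-11241) = (10908 - 8560)*(-1/11241) = 2348*(-1/11241) = -2348/11241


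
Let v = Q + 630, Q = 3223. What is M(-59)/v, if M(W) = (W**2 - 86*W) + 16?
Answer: 8571/3853 ≈ 2.2245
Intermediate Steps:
v = 3853 (v = 3223 + 630 = 3853)
M(W) = 16 + W**2 - 86*W
M(-59)/v = (16 + (-59)**2 - 86*(-59))/3853 = (16 + 3481 + 5074)*(1/3853) = 8571*(1/3853) = 8571/3853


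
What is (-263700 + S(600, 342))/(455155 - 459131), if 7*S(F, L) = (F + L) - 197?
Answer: 1845155/27832 ≈ 66.296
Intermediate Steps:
S(F, L) = -197/7 + F/7 + L/7 (S(F, L) = ((F + L) - 197)/7 = (-197 + F + L)/7 = -197/7 + F/7 + L/7)
(-263700 + S(600, 342))/(455155 - 459131) = (-263700 + (-197/7 + (⅐)*600 + (⅐)*342))/(455155 - 459131) = (-263700 + (-197/7 + 600/7 + 342/7))/(-3976) = (-263700 + 745/7)*(-1/3976) = -1845155/7*(-1/3976) = 1845155/27832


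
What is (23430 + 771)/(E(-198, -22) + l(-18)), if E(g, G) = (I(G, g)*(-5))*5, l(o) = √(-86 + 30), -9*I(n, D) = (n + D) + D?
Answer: -1138052025/54603518 - 1960281*I*√14/54603518 ≈ -20.842 - 0.13433*I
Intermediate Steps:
I(n, D) = -2*D/9 - n/9 (I(n, D) = -((n + D) + D)/9 = -((D + n) + D)/9 = -(n + 2*D)/9 = -2*D/9 - n/9)
l(o) = 2*I*√14 (l(o) = √(-56) = 2*I*√14)
E(g, G) = 25*G/9 + 50*g/9 (E(g, G) = ((-2*g/9 - G/9)*(-5))*5 = (5*G/9 + 10*g/9)*5 = 25*G/9 + 50*g/9)
(23430 + 771)/(E(-198, -22) + l(-18)) = (23430 + 771)/(((25/9)*(-22) + (50/9)*(-198)) + 2*I*√14) = 24201/((-550/9 - 1100) + 2*I*√14) = 24201/(-10450/9 + 2*I*√14)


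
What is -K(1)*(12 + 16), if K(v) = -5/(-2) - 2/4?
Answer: -56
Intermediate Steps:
K(v) = 2 (K(v) = -5*(-½) - 2*¼ = 5/2 - ½ = 2)
-K(1)*(12 + 16) = -2*(12 + 16) = -2*28 = -1*56 = -56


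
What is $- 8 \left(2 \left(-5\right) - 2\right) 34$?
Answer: $3264$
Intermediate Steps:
$- 8 \left(2 \left(-5\right) - 2\right) 34 = - 8 \left(-10 - 2\right) 34 = \left(-8\right) \left(-12\right) 34 = 96 \cdot 34 = 3264$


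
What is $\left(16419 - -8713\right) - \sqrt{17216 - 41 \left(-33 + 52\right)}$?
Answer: $25132 - \sqrt{16437} \approx 25004.0$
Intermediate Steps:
$\left(16419 - -8713\right) - \sqrt{17216 - 41 \left(-33 + 52\right)} = \left(16419 + 8713\right) - \sqrt{17216 - 779} = 25132 - \sqrt{17216 - 779} = 25132 - \sqrt{16437}$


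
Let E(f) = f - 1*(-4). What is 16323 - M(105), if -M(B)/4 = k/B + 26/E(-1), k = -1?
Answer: 572517/35 ≈ 16358.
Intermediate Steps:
E(f) = 4 + f (E(f) = f + 4 = 4 + f)
M(B) = -104/3 + 4/B (M(B) = -4*(-1/B + 26/(4 - 1)) = -4*(-1/B + 26/3) = -4*(26/3 - 1/B) = -104/3 + 4/B)
16323 - M(105) = 16323 - (-104/3 + 4/105) = 16323 - 1*(-1212/35) = 16323 + 1212/35 = 572517/35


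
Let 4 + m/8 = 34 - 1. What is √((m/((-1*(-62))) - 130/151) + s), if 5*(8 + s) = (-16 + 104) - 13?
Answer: √216510293/4681 ≈ 3.1434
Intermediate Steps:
m = 232 (m = -32 + 8*(34 - 1) = -32 + 8*33 = -32 + 264 = 232)
s = 7 (s = -8 + ((-16 + 104) - 13)/5 = -8 + (88 - 13)/5 = -8 + (⅕)*75 = -8 + 15 = 7)
√((m/((-1*(-62))) - 130/151) + s) = √((232/((-1*(-62))) - 130/151) + 7) = √((232/62 - 130*1/151) + 7) = √((232*(1/62) - 130/151) + 7) = √((116/31 - 130/151) + 7) = √(13486/4681 + 7) = √(46253/4681) = √216510293/4681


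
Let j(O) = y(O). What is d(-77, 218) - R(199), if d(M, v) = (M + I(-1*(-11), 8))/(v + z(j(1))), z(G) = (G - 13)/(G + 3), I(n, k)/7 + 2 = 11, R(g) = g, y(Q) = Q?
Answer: -42799/215 ≈ -199.07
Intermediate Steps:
j(O) = O
I(n, k) = 63 (I(n, k) = -14 + 7*11 = -14 + 77 = 63)
z(G) = (-13 + G)/(3 + G)
d(M, v) = (63 + M)/(-3 + v) (d(M, v) = (M + 63)/(v + (-13 + 1)/(3 + 1)) = (63 + M)/(v - 12/4) = (63 + M)/(v + (¼)*(-12)) = (63 + M)/(v - 3) = (63 + M)/(-3 + v))
d(-77, 218) - R(199) = (63 - 77)/(-3 + 218) - 1*199 = -14/215 - 199 = -42799/215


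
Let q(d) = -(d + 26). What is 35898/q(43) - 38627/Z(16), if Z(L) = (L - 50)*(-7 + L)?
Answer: -2773175/7038 ≈ -394.03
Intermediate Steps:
q(d) = -26 - d (q(d) = -(26 + d) = -26 - d)
Z(L) = (-50 + L)*(-7 + L)
35898/q(43) - 38627/Z(16) = 35898/(-26 - 1*43) - 38627/(350 + 16² - 57*16) = 35898/(-26 - 43) - 38627/(350 + 256 - 912) = 35898/(-69) - 38627/(-306) = 35898*(-1/69) - 38627*(-1/306) = -11966/23 + 38627/306 = -2773175/7038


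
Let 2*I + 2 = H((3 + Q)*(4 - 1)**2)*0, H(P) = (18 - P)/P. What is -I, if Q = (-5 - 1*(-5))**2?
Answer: 1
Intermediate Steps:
Q = 0 (Q = (-5 + 5)**2 = 0**2 = 0)
H(P) = (18 - P)/P
I = -1 (I = -1 + (((18 - (3 + 0)*(4 - 1)**2)/(((3 + 0)*(4 - 1)**2)))*0)/2 = -1 + (((18 - 3*3**2)/((3*3**2)))*0)/2 = -1 + (((18 - 3*9)/((3*9)))*0)/2 = -1 + (((18 - 1*27)/27)*0)/2 = -1 + (((18 - 27)/27)*0)/2 = -1 + (((1/27)*(-9))*0)/2 = -1 + (-1/3*0)/2 = -1 + (1/2)*0 = -1 + 0 = -1)
-I = -1*(-1) = 1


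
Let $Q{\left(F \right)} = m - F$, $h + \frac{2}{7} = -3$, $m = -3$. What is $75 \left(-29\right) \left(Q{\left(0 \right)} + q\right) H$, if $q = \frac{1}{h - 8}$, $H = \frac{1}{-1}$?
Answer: $- \frac{530700}{79} \approx -6717.7$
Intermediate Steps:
$h = - \frac{23}{7}$ ($h = - \frac{2}{7} - 3 = - \frac{23}{7} \approx -3.2857$)
$H = -1$
$Q{\left(F \right)} = -3 - F$
$q = - \frac{7}{79}$ ($q = \frac{1}{- \frac{23}{7} - 8} = \frac{1}{- \frac{79}{7}} = - \frac{7}{79} \approx -0.088608$)
$75 \left(-29\right) \left(Q{\left(0 \right)} + q\right) H = 75 \left(-29\right) \left(\left(-3 - 0\right) - \frac{7}{79}\right) \left(-1\right) = - 2175 \left(\left(-3 + 0\right) - \frac{7}{79}\right) \left(-1\right) = - 2175 \left(-3 - \frac{7}{79}\right) \left(-1\right) = - 2175 \left(\left(- \frac{244}{79}\right) \left(-1\right)\right) = \left(-2175\right) \frac{244}{79} = - \frac{530700}{79}$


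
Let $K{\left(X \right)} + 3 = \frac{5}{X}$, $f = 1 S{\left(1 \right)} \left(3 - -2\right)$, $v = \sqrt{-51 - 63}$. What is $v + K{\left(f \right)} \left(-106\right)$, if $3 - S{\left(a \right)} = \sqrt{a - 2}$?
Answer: $\frac{1431}{5} - \frac{53 i}{5} + i \sqrt{114} \approx 286.2 + 0.077078 i$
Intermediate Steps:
$v = i \sqrt{114}$ ($v = \sqrt{-114} = i \sqrt{114} \approx 10.677 i$)
$S{\left(a \right)} = 3 - \sqrt{-2 + a}$ ($S{\left(a \right)} = 3 - \sqrt{a - 2} = 3 - \sqrt{-2 + a}$)
$f = 15 - 5 i$ ($f = 1 \left(3 - \sqrt{-2 + 1}\right) \left(3 - -2\right) = 1 \left(3 - \sqrt{-1}\right) \left(3 + 2\right) = 1 \left(3 - i\right) 5 = \left(3 - i\right) 5 = 15 - 5 i \approx 15.0 - 5.0 i$)
$K{\left(X \right)} = -3 + \frac{5}{X}$
$v + K{\left(f \right)} \left(-106\right) = i \sqrt{114} + \left(-3 + \frac{5}{15 - 5 i}\right) \left(-106\right) = i \sqrt{114} + \left(-3 + 5 \frac{15 + 5 i}{250}\right) \left(-106\right) = i \sqrt{114} + \left(-3 + \frac{15 + 5 i}{50}\right) \left(-106\right) = i \sqrt{114} + \left(318 - \frac{53 \left(15 + 5 i\right)}{25}\right) = 318 - \frac{53 \left(15 + 5 i\right)}{25} + i \sqrt{114}$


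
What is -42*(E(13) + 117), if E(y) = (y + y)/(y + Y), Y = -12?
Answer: -6006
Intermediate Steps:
E(y) = 2*y/(-12 + y) (E(y) = (y + y)/(y - 12) = (2*y)/(-12 + y) = 2*y/(-12 + y))
-42*(E(13) + 117) = -42*(2*13/(-12 + 13) + 117) = -42*(2*13/1 + 117) = -42*(2*13*1 + 117) = -42*(26 + 117) = -42*143 = -6006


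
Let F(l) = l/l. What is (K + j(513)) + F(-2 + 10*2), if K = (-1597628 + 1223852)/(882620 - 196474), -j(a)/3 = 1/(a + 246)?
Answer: 39171732/86797469 ≈ 0.45130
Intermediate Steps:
F(l) = 1
j(a) = -3/(246 + a) (j(a) = -3/(a + 246) = -3/(246 + a))
K = -186888/343073 (K = -373776/686146 = -373776*1/686146 = -186888/343073 ≈ -0.54475)
(K + j(513)) + F(-2 + 10*2) = (-186888/343073 - 3/(246 + 513)) + 1 = (-186888/343073 - 3/759) + 1 = (-186888/343073 - 3*1/759) + 1 = (-186888/343073 - 1/253) + 1 = -47625737/86797469 + 1 = 39171732/86797469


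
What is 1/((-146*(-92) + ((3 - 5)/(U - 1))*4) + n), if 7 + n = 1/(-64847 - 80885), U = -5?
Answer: 437196/5869939225 ≈ 7.4481e-5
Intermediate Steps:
n = -1020125/145732 (n = -7 + 1/(-64847 - 80885) = -7 + 1/(-145732) = -7 - 1/145732 = -1020125/145732 ≈ -7.0000)
1/((-146*(-92) + ((3 - 5)/(U - 1))*4) + n) = 1/((-146*(-92) + ((3 - 5)/(-5 - 1))*4) - 1020125/145732) = 1/((13432 - 2/(-6)*4) - 1020125/145732) = 1/((13432 - 2*(-⅙)*4) - 1020125/145732) = 1/((13432 + (⅓)*4) - 1020125/145732) = 1/((13432 + 4/3) - 1020125/145732) = 1/(40300/3 - 1020125/145732) = 1/(5869939225/437196) = 437196/5869939225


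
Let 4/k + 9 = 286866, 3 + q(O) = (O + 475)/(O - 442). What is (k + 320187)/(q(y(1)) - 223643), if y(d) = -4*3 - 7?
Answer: -42341873723243/29575318713534 ≈ -1.4317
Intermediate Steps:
y(d) = -19 (y(d) = -12 - 7 = -19)
q(O) = -3 + (475 + O)/(-442 + O) (q(O) = -3 + (O + 475)/(O - 442) = -3 + (475 + O)/(-442 + O))
k = 4/286857 (k = 4/(-9 + 286866) = 4/286857 ≈ 1.3944e-5)
(k + 320187)/(q(y(1)) - 223643) = (4/286857 + 320187)/((1801 - 2*(-19))/(-442 - 19) - 223643) = 91847882263/(286857*((1801 + 38)/(-461) - 223643)) = 91847882263/(286857*(-1/461*1839 - 223643)) = 91847882263/(286857*(-1839/461 - 223643)) = 91847882263/(286857*(-103101262/461)) = (91847882263/286857)*(-461/103101262) = -42341873723243/29575318713534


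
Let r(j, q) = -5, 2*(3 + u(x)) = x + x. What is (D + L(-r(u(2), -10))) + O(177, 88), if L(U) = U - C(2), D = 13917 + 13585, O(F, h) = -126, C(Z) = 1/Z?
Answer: 54761/2 ≈ 27381.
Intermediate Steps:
u(x) = -3 + x (u(x) = -3 + (x + x)/2 = -3 + (2*x)/2 = -3 + x)
D = 27502
L(U) = -½ + U (L(U) = U - 1/2 = U - 1*½ = U - ½ = -½ + U)
(D + L(-r(u(2), -10))) + O(177, 88) = (27502 + (-½ - 1*(-5))) - 126 = (27502 + (-½ + 5)) - 126 = (27502 + 9/2) - 126 = 55013/2 - 126 = 54761/2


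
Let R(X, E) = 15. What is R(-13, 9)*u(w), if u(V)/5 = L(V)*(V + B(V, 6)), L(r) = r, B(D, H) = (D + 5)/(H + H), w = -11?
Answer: 18975/2 ≈ 9487.5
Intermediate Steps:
B(D, H) = (5 + D)/(2*H) (B(D, H) = (5 + D)/((2*H)) = (5 + D)*(1/(2*H)) = (5 + D)/(2*H))
u(V) = 5*V*(5/12 + 13*V/12) (u(V) = 5*(V*(V + (½)*(5 + V)/6)) = 5*(V*(V + (½)*(⅙)*(5 + V))) = 5*(V*(V + (5/12 + V/12))) = 5*(V*(5/12 + 13*V/12)) = 5*V*(5/12 + 13*V/12))
R(-13, 9)*u(w) = 15*((5/12)*(-11)*(5 + 13*(-11))) = 15*((5/12)*(-11)*(5 - 143)) = 15*((5/12)*(-11)*(-138)) = 15*(1265/2) = 18975/2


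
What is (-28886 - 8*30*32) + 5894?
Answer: -30672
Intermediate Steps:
(-28886 - 8*30*32) + 5894 = (-28886 - 240*32) + 5894 = (-28886 - 7680) + 5894 = -36566 + 5894 = -30672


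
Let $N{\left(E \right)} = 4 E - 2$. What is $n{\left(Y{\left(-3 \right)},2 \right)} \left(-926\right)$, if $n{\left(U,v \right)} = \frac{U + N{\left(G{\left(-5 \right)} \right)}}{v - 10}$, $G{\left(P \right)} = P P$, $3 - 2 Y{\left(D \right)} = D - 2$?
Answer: $\frac{23613}{2} \approx 11807.0$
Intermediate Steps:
$Y{\left(D \right)} = \frac{5}{2} - \frac{D}{2}$ ($Y{\left(D \right)} = \frac{3}{2} - \frac{D - 2}{2} = \frac{3}{2} - \frac{-2 + D}{2} = \frac{3}{2} - \left(-1 + \frac{D}{2}\right) = \frac{5}{2} - \frac{D}{2}$)
$G{\left(P \right)} = P^{2}$
$N{\left(E \right)} = -2 + 4 E$
$n{\left(U,v \right)} = \frac{98 + U}{-10 + v}$ ($n{\left(U,v \right)} = \frac{U - \left(2 - 4 \left(-5\right)^{2}\right)}{v - 10} = \frac{U + \left(-2 + 4 \cdot 25\right)}{-10 + v} = \frac{U + \left(-2 + 100\right)}{-10 + v} = \frac{U + 98}{-10 + v} = \frac{98 + U}{-10 + v}$)
$n{\left(Y{\left(-3 \right)},2 \right)} \left(-926\right) = \frac{98 + \left(\frac{5}{2} - - \frac{3}{2}\right)}{-10 + 2} \left(-926\right) = \frac{98 + \left(\frac{5}{2} + \frac{3}{2}\right)}{-8} \left(-926\right) = - \frac{98 + 4}{8} \left(-926\right) = \left(- \frac{1}{8}\right) 102 \left(-926\right) = \left(- \frac{51}{4}\right) \left(-926\right) = \frac{23613}{2}$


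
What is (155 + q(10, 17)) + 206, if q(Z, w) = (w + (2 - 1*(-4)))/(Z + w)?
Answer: 9770/27 ≈ 361.85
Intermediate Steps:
q(Z, w) = (6 + w)/(Z + w) (q(Z, w) = (w + (2 + 4))/(Z + w) = (w + 6)/(Z + w) = (6 + w)/(Z + w))
(155 + q(10, 17)) + 206 = (155 + (6 + 17)/(10 + 17)) + 206 = (155 + 23/27) + 206 = 4208/27 + 206 = 9770/27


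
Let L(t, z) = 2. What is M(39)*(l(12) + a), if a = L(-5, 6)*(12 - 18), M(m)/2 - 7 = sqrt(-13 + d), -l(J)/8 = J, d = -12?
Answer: -1512 - 1080*I ≈ -1512.0 - 1080.0*I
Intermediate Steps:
l(J) = -8*J
M(m) = 14 + 10*I (M(m) = 14 + 2*sqrt(-13 - 12) = 14 + 2*sqrt(-25) = 14 + 2*(5*I) = 14 + 10*I)
a = -12 (a = 2*(12 - 18) = 2*(-6) = -12)
M(39)*(l(12) + a) = (14 + 10*I)*(-8*12 - 12) = (14 + 10*I)*(-96 - 12) = (14 + 10*I)*(-108) = -1512 - 1080*I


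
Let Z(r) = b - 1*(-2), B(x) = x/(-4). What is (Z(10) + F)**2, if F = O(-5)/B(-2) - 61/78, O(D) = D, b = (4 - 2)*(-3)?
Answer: 1329409/6084 ≈ 218.51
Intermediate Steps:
b = -6 (b = 2*(-3) = -6)
B(x) = -x/4 (B(x) = x*(-1/4) = -x/4)
Z(r) = -4 (Z(r) = -6 - 1*(-2) = -6 + 2 = -4)
F = -841/78 (F = -5/((-1/4*(-2))) - 61/78 = -5/1/2 - 61*1/78 = -5*2 - 61/78 = -10 - 61/78 = -841/78 ≈ -10.782)
(Z(10) + F)**2 = (-4 - 841/78)**2 = (-1153/78)**2 = 1329409/6084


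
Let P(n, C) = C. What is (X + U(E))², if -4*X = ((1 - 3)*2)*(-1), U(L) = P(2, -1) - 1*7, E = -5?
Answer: 81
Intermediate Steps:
U(L) = -8 (U(L) = -1 - 1*7 = -1 - 7 = -8)
X = -1 (X = -(1 - 3)*2*(-1)/4 = -(-2*2)*(-1)/4 = -(-1)*(-1) = -¼*4 = -1)
(X + U(E))² = (-1 - 8)² = (-9)² = 81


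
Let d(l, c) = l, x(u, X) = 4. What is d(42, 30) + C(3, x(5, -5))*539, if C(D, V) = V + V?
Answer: 4354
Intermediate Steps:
C(D, V) = 2*V
d(42, 30) + C(3, x(5, -5))*539 = 42 + (2*4)*539 = 42 + 8*539 = 42 + 4312 = 4354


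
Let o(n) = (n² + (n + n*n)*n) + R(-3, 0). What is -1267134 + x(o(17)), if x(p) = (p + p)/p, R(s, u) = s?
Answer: -1267132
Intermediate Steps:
o(n) = -3 + n² + n*(n + n²) (o(n) = (n² + (n + n*n)*n) - 3 = (n² + (n + n²)*n) - 3 = (n² + n*(n + n²)) - 3 = -3 + n² + n*(n + n²))
x(p) = 2 (x(p) = (2*p)/p = 2)
-1267134 + x(o(17)) = -1267134 + 2 = -1267132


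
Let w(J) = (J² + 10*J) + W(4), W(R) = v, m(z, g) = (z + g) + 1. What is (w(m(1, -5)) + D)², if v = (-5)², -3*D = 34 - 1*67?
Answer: 225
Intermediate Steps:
m(z, g) = 1 + g + z (m(z, g) = (g + z) + 1 = 1 + g + z)
D = 11 (D = -(34 - 1*67)/3 = -(34 - 67)/3 = -⅓*(-33) = 11)
v = 25
W(R) = 25
w(J) = 25 + J² + 10*J (w(J) = (J² + 10*J) + 25 = 25 + J² + 10*J)
(w(m(1, -5)) + D)² = ((25 + (1 - 5 + 1)² + 10*(1 - 5 + 1)) + 11)² = ((25 + (-3)² + 10*(-3)) + 11)² = ((25 + 9 - 30) + 11)² = (4 + 11)² = 15² = 225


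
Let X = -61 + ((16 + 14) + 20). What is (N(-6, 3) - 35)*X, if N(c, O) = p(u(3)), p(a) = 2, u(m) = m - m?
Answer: 363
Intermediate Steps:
u(m) = 0
N(c, O) = 2
X = -11 (X = -61 + (30 + 20) = -61 + 50 = -11)
(N(-6, 3) - 35)*X = (2 - 35)*(-11) = -33*(-11) = 363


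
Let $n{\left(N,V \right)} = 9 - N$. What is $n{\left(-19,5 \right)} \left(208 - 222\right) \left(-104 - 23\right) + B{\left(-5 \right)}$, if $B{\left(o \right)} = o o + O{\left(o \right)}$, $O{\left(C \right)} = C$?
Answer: $49804$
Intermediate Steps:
$B{\left(o \right)} = o + o^{2}$ ($B{\left(o \right)} = o o + o = o^{2} + o = o + o^{2}$)
$n{\left(-19,5 \right)} \left(208 - 222\right) \left(-104 - 23\right) + B{\left(-5 \right)} = \left(9 - -19\right) \left(208 - 222\right) \left(-104 - 23\right) - 5 \left(1 - 5\right) = \left(9 + 19\right) \left(208 - 222\right) \left(-127\right) - -20 = 28 \left(208 - 222\right) \left(-127\right) + 20 = 28 \left(\left(-14\right) \left(-127\right)\right) + 20 = 28 \cdot 1778 + 20 = 49784 + 20 = 49804$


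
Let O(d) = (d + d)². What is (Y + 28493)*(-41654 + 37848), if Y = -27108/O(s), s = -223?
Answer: -5392803685720/49729 ≈ -1.0844e+8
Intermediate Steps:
O(d) = 4*d² (O(d) = (2*d)² = 4*d²)
Y = -6777/49729 (Y = -27108/(4*(-223)²) = -27108/(4*49729) = -27108/198916 = -27108*1/198916 = -6777/49729 ≈ -0.13628)
(Y + 28493)*(-41654 + 37848) = (-6777/49729 + 28493)*(-41654 + 37848) = (1416921620/49729)*(-3806) = -5392803685720/49729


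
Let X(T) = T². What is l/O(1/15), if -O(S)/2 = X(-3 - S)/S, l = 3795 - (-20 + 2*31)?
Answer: -56295/4232 ≈ -13.302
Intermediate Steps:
l = 3753 (l = 3795 - (-20 + 62) = 3795 - 1*42 = 3795 - 42 = 3753)
O(S) = -2*(-3 - S)²/S
l/O(1/15) = 3753/((-2*(3 + 1/15)²/(1/15))) = 3753/((-2*(3 + 1/15)²/1/15)) = 3753/((-2*15*(46/15)²)) = 3753/((-2*15*2116/225)) = 3753/(-4232/15) = 3753*(-15/4232) = -56295/4232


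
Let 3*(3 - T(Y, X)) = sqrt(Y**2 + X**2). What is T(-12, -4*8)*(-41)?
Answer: -123 + 164*sqrt(73)/3 ≈ 344.07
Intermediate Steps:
T(Y, X) = 3 - sqrt(X**2 + Y**2)/3 (T(Y, X) = 3 - sqrt(Y**2 + X**2)/3 = 3 - sqrt(X**2 + Y**2)/3)
T(-12, -4*8)*(-41) = (3 - sqrt((-4*8)**2 + (-12)**2)/3)*(-41) = (3 - sqrt((-32)**2 + 144)/3)*(-41) = (3 - sqrt(1024 + 144)/3)*(-41) = (3 - 4*sqrt(73)/3)*(-41) = -123 + 164*sqrt(73)/3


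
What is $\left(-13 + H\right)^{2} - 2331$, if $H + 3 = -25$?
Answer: $-650$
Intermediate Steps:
$H = -28$ ($H = -3 - 25 = -28$)
$\left(-13 + H\right)^{2} - 2331 = \left(-13 - 28\right)^{2} - 2331 = \left(-41\right)^{2} - 2331 = 1681 - 2331 = -650$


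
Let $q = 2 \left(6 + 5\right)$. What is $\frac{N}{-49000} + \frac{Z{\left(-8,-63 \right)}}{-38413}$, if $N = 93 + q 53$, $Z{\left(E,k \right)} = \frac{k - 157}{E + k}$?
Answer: $- \frac{3444479657}{133638827000} \approx -0.025775$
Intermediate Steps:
$q = 22$ ($q = 2 \cdot 11 = 22$)
$Z{\left(E,k \right)} = \frac{-157 + k}{E + k}$
$N = 1259$ ($N = 93 + 22 \cdot 53 = 93 + 1166 = 1259$)
$\frac{N}{-49000} + \frac{Z{\left(-8,-63 \right)}}{-38413} = \frac{1259}{-49000} + \frac{\frac{1}{-8 - 63} \left(-157 - 63\right)}{-38413} = 1259 \left(- \frac{1}{49000}\right) + \frac{1}{-71} \left(-220\right) \left(- \frac{1}{38413}\right) = - \frac{1259}{49000} + \left(- \frac{1}{71}\right) \left(-220\right) \left(- \frac{1}{38413}\right) = - \frac{1259}{49000} + \frac{220}{71} \left(- \frac{1}{38413}\right) = - \frac{1259}{49000} - \frac{220}{2727323} = - \frac{3444479657}{133638827000}$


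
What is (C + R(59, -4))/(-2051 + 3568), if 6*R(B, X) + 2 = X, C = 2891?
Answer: 2890/1517 ≈ 1.9051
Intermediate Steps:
R(B, X) = -⅓ + X/6
(C + R(59, -4))/(-2051 + 3568) = (2891 + (-⅓ + (⅙)*(-4)))/(-2051 + 3568) = (2891 + (-⅓ - ⅔))/1517 = (2891 - 1)*(1/1517) = 2890*(1/1517) = 2890/1517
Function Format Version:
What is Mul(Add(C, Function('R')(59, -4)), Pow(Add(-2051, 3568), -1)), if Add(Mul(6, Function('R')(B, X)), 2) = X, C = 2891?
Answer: Rational(2890, 1517) ≈ 1.9051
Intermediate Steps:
Function('R')(B, X) = Add(Rational(-1, 3), Mul(Rational(1, 6), X))
Mul(Add(C, Function('R')(59, -4)), Pow(Add(-2051, 3568), -1)) = Mul(Add(2891, Add(Rational(-1, 3), Mul(Rational(1, 6), -4))), Pow(Add(-2051, 3568), -1)) = Mul(Add(2891, Add(Rational(-1, 3), Rational(-2, 3))), Pow(1517, -1)) = Mul(Add(2891, -1), Rational(1, 1517)) = Mul(2890, Rational(1, 1517)) = Rational(2890, 1517)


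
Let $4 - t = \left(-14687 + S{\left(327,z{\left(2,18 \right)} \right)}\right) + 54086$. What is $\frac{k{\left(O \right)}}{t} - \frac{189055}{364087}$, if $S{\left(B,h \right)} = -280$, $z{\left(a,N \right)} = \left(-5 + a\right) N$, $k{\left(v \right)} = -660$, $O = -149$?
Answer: $- \frac{1430917781}{2848252601} \approx -0.50238$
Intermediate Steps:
$z{\left(a,N \right)} = N \left(-5 + a\right)$
$t = -39115$ ($t = 4 - \left(\left(-14687 - 280\right) + 54086\right) = 4 - \left(-14967 + 54086\right) = 4 - 39119 = -39115$)
$\frac{k{\left(O \right)}}{t} - \frac{189055}{364087} = - \frac{660}{-39115} - \frac{189055}{364087} = \left(-660\right) \left(- \frac{1}{39115}\right) - \frac{189055}{364087} = \frac{132}{7823} - \frac{189055}{364087} = - \frac{1430917781}{2848252601}$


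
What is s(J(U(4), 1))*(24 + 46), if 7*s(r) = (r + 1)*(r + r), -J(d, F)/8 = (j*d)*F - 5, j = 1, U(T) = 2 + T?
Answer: 1120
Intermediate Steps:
J(d, F) = 40 - 8*F*d (J(d, F) = -8*((1*d)*F - 5) = -8*(d*F - 5) = -8*(F*d - 5) = -8*(-5 + F*d) = 40 - 8*F*d)
s(r) = 2*r*(1 + r)/7 (s(r) = ((r + 1)*(r + r))/7 = ((1 + r)*(2*r))/7 = (2*r*(1 + r))/7 = 2*r*(1 + r)/7)
s(J(U(4), 1))*(24 + 46) = (2*(40 - 8*1*(2 + 4))*(1 + (40 - 8*1*(2 + 4)))/7)*(24 + 46) = (2*(40 - 8*1*6)*(1 + (40 - 8*1*6))/7)*70 = (2*(40 - 48)*(1 + (40 - 48))/7)*70 = ((2/7)*(-8)*(1 - 8))*70 = ((2/7)*(-8)*(-7))*70 = 16*70 = 1120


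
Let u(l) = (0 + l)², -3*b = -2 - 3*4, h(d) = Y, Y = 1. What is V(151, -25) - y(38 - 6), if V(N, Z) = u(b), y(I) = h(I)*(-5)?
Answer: 241/9 ≈ 26.778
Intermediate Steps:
h(d) = 1
y(I) = -5 (y(I) = 1*(-5) = -5)
b = 14/3 (b = -(-2 - 3*4)/3 = -(-2 - 12)/3 = -⅓*(-14) = 14/3 ≈ 4.6667)
u(l) = l²
V(N, Z) = 196/9 (V(N, Z) = (14/3)² = 196/9)
V(151, -25) - y(38 - 6) = 196/9 - 1*(-5) = 196/9 + 5 = 241/9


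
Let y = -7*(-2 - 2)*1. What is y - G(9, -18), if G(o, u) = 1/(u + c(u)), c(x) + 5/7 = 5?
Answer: 2695/96 ≈ 28.073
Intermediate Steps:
c(x) = 30/7 (c(x) = -5/7 + 5 = 30/7)
G(o, u) = 1/(30/7 + u) (G(o, u) = 1/(u + 30/7) = 1/(30/7 + u))
y = 28 (y = -7*(-4)*1 = 28*1 = 28)
y - G(9, -18) = 28 - 7/(30 + 7*(-18)) = 28 - 7/(30 - 126) = 28 - 7/(-96) = 28 - 7*(-1)/96 = 28 - 1*(-7/96) = 28 + 7/96 = 2695/96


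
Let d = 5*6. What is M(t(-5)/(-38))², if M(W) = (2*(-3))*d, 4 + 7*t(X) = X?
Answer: 32400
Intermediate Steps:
t(X) = -4/7 + X/7
d = 30
M(W) = -180 (M(W) = (2*(-3))*30 = -6*30 = -180)
M(t(-5)/(-38))² = (-180)² = 32400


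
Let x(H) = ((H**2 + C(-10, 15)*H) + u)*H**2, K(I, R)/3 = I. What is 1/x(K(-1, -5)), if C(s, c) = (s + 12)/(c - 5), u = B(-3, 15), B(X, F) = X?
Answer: 5/243 ≈ 0.020576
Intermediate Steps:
u = -3
C(s, c) = (12 + s)/(-5 + c)
K(I, R) = 3*I
x(H) = H**2*(-3 + H**2 + H/5) (x(H) = ((H**2 + ((12 - 10)/(-5 + 15))*H) - 3)*H**2 = ((H**2 + (2/10)*H) - 3)*H**2 = ((H**2 + ((1/10)*2)*H) - 3)*H**2 = ((H**2 + H/5) - 3)*H**2 = (-3 + H**2 + H/5)*H**2 = H**2*(-3 + H**2 + H/5))
1/x(K(-1, -5)) = 1/((3*(-1))**2*(-3 + (3*(-1))**2 + (3*(-1))/5)) = 1/((-3)**2*(-3 + (-3)**2 + (1/5)*(-3))) = 1/(9*(-3 + 9 - 3/5)) = 1/(9*(27/5)) = 1/(243/5) = 5/243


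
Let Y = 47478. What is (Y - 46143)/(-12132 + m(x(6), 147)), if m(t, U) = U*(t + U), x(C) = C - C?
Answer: 445/3159 ≈ 0.14087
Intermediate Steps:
x(C) = 0
m(t, U) = U*(U + t)
(Y - 46143)/(-12132 + m(x(6), 147)) = (47478 - 46143)/(-12132 + 147*(147 + 0)) = 1335/(-12132 + 147*147) = 1335/(-12132 + 21609) = 1335/9477 = 1335*(1/9477) = 445/3159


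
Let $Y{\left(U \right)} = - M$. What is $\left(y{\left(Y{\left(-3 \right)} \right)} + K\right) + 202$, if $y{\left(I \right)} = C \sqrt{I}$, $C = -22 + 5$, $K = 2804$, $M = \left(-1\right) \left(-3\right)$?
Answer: $3006 - 17 i \sqrt{3} \approx 3006.0 - 29.445 i$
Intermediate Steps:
$M = 3$
$Y{\left(U \right)} = -3$ ($Y{\left(U \right)} = \left(-1\right) 3 = -3$)
$C = -17$
$y{\left(I \right)} = - 17 \sqrt{I}$
$\left(y{\left(Y{\left(-3 \right)} \right)} + K\right) + 202 = \left(- 17 \sqrt{-3} + 2804\right) + 202 = \left(- 17 i \sqrt{3} + 2804\right) + 202 = \left(2804 - 17 i \sqrt{3}\right) + 202 = 3006 - 17 i \sqrt{3}$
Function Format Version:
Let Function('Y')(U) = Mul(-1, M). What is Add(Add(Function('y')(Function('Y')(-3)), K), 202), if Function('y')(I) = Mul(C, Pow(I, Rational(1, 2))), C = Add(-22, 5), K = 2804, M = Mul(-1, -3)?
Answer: Add(3006, Mul(-17, I, Pow(3, Rational(1, 2)))) ≈ Add(3006.0, Mul(-29.445, I))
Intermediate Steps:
M = 3
Function('Y')(U) = -3 (Function('Y')(U) = Mul(-1, 3) = -3)
C = -17
Function('y')(I) = Mul(-17, Pow(I, Rational(1, 2)))
Add(Add(Function('y')(Function('Y')(-3)), K), 202) = Add(Add(Mul(-17, Pow(-3, Rational(1, 2))), 2804), 202) = Add(Add(Mul(-17, Mul(I, Pow(3, Rational(1, 2)))), 2804), 202) = Add(Add(Mul(-17, I, Pow(3, Rational(1, 2))), 2804), 202) = Add(Add(2804, Mul(-17, I, Pow(3, Rational(1, 2)))), 202) = Add(3006, Mul(-17, I, Pow(3, Rational(1, 2))))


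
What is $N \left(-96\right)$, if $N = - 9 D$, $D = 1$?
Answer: $864$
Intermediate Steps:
$N = -9$ ($N = \left(-9\right) 1 = -9$)
$N \left(-96\right) = \left(-9\right) \left(-96\right) = 864$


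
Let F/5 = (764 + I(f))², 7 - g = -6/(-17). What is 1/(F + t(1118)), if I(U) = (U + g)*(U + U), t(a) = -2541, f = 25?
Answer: 289/7954528371 ≈ 3.6332e-8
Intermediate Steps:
g = 113/17 (g = 7 - (-6)/(-17) = 7 - (-6)*(-1)/17 = 7 - 1*6/17 = 7 - 6/17 = 113/17 ≈ 6.6471)
I(U) = 2*U*(113/17 + U) (I(U) = (U + 113/17)*(U + U) = (113/17 + U)*(2*U) = 2*U*(113/17 + U))
F = 7955262720/289 (F = 5*(764 + (2/17)*25*(113 + 17*25))² = 5*(764 + (2/17)*25*(113 + 425))² = 5*(764 + (2/17)*25*538)² = 5*(764 + 26900/17)² = 5*(39888/17)² = 5*(1591052544/289) = 7955262720/289 ≈ 2.7527e+7)
1/(F + t(1118)) = 1/(7955262720/289 - 2541) = 1/(7954528371/289) = 289/7954528371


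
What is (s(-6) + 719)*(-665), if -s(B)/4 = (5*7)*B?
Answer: -1036735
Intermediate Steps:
s(B) = -140*B (s(B) = -4*5*7*B = -140*B)
(s(-6) + 719)*(-665) = (-140*(-6) + 719)*(-665) = (840 + 719)*(-665) = 1559*(-665) = -1036735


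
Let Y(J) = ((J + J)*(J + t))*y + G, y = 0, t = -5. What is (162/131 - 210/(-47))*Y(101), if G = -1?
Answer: -35124/6157 ≈ -5.7047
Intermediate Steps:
Y(J) = -1 (Y(J) = ((J + J)*(J - 5))*0 - 1 = ((2*J)*(-5 + J))*0 - 1 = (2*J*(-5 + J))*0 - 1 = 0 - 1 = -1)
(162/131 - 210/(-47))*Y(101) = (162/131 - 210/(-47))*(-1) = (162*(1/131) - 210*(-1/47))*(-1) = (162/131 + 210/47)*(-1) = (35124/6157)*(-1) = -35124/6157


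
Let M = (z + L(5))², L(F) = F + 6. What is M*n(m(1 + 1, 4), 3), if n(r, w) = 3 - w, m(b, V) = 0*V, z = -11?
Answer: 0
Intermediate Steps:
L(F) = 6 + F
m(b, V) = 0
M = 0 (M = (-11 + (6 + 5))² = (-11 + 11)² = 0² = 0)
M*n(m(1 + 1, 4), 3) = 0*(3 - 1*3) = 0*(3 - 3) = 0*0 = 0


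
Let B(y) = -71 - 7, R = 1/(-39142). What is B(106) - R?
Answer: -3053075/39142 ≈ -78.000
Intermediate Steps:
R = -1/39142 ≈ -2.5548e-5
B(y) = -78
B(106) - R = -78 - 1*(-1/39142) = -78 + 1/39142 = -3053075/39142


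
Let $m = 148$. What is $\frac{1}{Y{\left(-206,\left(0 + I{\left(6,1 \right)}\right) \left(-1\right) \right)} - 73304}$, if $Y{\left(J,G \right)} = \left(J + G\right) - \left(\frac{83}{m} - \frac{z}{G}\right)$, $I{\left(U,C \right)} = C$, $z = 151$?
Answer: $- \frac{148}{10902059} \approx -1.3575 \cdot 10^{-5}$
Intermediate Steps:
$Y{\left(J,G \right)} = - \frac{83}{148} + G + J + \frac{151}{G}$ ($Y{\left(J,G \right)} = \left(J + G\right) + \left(\frac{151}{G} - \frac{83}{148}\right) = \left(G + J\right) + \left(\frac{151}{G} - \frac{83}{148}\right) = \left(G + J\right) - \left(\frac{83}{148} - \frac{151}{G}\right) = - \frac{83}{148} + G + J + \frac{151}{G}$)
$\frac{1}{Y{\left(-206,\left(0 + I{\left(6,1 \right)}\right) \left(-1\right) \right)} - 73304} = \frac{1}{\left(- \frac{83}{148} + \left(0 + 1\right) \left(-1\right) - 206 + \frac{151}{\left(0 + 1\right) \left(-1\right)}\right) - 73304} = \frac{1}{\left(- \frac{83}{148} + 1 \left(-1\right) - 206 + \frac{151}{1 \left(-1\right)}\right) - 73304} = \frac{1}{\left(- \frac{83}{148} - 1 - 206 + \frac{151}{-1}\right) - 73304} = \frac{1}{\left(- \frac{83}{148} - 1 - 206 + 151 \left(-1\right)\right) - 73304} = \frac{1}{\left(- \frac{83}{148} - 1 - 206 - 151\right) - 73304} = \frac{1}{- \frac{53067}{148} - 73304} = \frac{1}{- \frac{10902059}{148}} = - \frac{148}{10902059}$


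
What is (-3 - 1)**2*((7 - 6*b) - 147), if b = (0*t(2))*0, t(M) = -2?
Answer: -2240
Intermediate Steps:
b = 0 (b = (0*(-2))*0 = 0*0 = 0)
(-3 - 1)**2*((7 - 6*b) - 147) = (-3 - 1)**2*((7 - 6*0) - 147) = (-4)**2*((7 + 0) - 147) = 16*(7 - 147) = 16*(-140) = -2240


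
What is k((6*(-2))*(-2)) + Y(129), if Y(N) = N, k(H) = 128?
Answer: 257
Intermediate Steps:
k((6*(-2))*(-2)) + Y(129) = 128 + 129 = 257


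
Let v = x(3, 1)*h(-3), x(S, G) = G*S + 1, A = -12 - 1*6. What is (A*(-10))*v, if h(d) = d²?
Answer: 6480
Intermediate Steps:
A = -18 (A = -12 - 6 = -18)
x(S, G) = 1 + G*S
v = 36 (v = (1 + 1*3)*(-3)² = (1 + 3)*9 = 4*9 = 36)
(A*(-10))*v = -18*(-10)*36 = 180*36 = 6480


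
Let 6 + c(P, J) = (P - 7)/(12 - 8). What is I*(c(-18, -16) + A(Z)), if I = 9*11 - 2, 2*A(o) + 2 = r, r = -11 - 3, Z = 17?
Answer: -7857/4 ≈ -1964.3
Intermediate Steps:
r = -14
c(P, J) = -31/4 + P/4 (c(P, J) = -6 + (P - 7)/(12 - 8) = -6 + (-7 + P)/4 = -6 + (-7 + P)*(1/4) = -6 + (-7/4 + P/4) = -31/4 + P/4)
A(o) = -8 (A(o) = -1 + (1/2)*(-14) = -1 - 7 = -8)
I = 97 (I = 99 - 2 = 97)
I*(c(-18, -16) + A(Z)) = 97*((-31/4 + (1/4)*(-18)) - 8) = 97*((-31/4 - 9/2) - 8) = 97*(-49/4 - 8) = 97*(-81/4) = -7857/4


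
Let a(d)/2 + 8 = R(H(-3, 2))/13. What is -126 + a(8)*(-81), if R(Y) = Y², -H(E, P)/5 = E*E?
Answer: -312840/13 ≈ -24065.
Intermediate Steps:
H(E, P) = -5*E² (H(E, P) = -5*E*E = -5*E²)
a(d) = 3842/13 (a(d) = -16 + 2*((-5*(-3)²)²/13) = -16 + 2*((-5*9)²*(1/13)) = -16 + 2*((-45)²*(1/13)) = -16 + 2*(2025*(1/13)) = -16 + 2*(2025/13) = -16 + 4050/13 = 3842/13)
-126 + a(8)*(-81) = -126 + (3842/13)*(-81) = -126 - 311202/13 = -312840/13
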